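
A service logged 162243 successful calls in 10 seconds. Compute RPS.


Formula: throughput = requests / seconds
throughput = 162243 / 10
throughput = 16224.3 requests/second

16224.3 requests/second


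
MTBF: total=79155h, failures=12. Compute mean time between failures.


Formula: MTBF = Total operating time / Number of failures
MTBF = 79155 / 12
MTBF = 6596.25 hours

6596.25 hours


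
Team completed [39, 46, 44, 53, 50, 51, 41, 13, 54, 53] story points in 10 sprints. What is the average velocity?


Formula: Avg velocity = Total points / Number of sprints
Points: [39, 46, 44, 53, 50, 51, 41, 13, 54, 53]
Sum = 39 + 46 + 44 + 53 + 50 + 51 + 41 + 13 + 54 + 53 = 444
Avg velocity = 444 / 10 = 44.4 points/sprint

44.4 points/sprint


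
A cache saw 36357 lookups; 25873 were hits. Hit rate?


Formula: hit rate = hits / (hits + misses) * 100
hit rate = 25873 / (25873 + 10484) * 100
hit rate = 25873 / 36357 * 100
hit rate = 71.16%

71.16%


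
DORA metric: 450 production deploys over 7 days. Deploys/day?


Formula: deployments per day = releases / days
= 450 / 7
= 64.286 deploys/day
(equivalently, 450.0 deploys/week)

64.286 deploys/day


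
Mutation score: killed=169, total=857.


Mutation score = killed / total * 100
Mutation score = 169 / 857 * 100
Mutation score = 19.72%

19.72%


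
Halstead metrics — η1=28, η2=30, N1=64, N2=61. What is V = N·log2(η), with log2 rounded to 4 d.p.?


Formula: V = N * log2(η), where N = N1 + N2 and η = η1 + η2
η = 28 + 30 = 58
N = 64 + 61 = 125
log2(58) ≈ 5.8580
V = 125 * 5.8580 = 732.25

732.25


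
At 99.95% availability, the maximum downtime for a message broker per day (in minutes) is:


Formula: allowed downtime = period * (100 - SLA) / 100
Period (day) = 1440 minutes
Unavailability fraction = (100 - 99.95) / 100
Allowed downtime = 1440 * (100 - 99.95) / 100
Allowed downtime = 0.72 minutes

0.72 minutes


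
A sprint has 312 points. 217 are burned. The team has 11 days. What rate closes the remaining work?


Formula: Required rate = Remaining points / Days left
Remaining = 312 - 217 = 95 points
Required rate = 95 / 11 = 8.64 points/day

8.64 points/day


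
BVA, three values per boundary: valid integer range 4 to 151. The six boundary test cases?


Range: [4, 151]
Boundaries: just below min, min, min+1, max-1, max, just above max
Values: [3, 4, 5, 150, 151, 152]

[3, 4, 5, 150, 151, 152]


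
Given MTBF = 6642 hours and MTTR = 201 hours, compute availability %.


Availability = MTBF / (MTBF + MTTR)
Availability = 6642 / (6642 + 201)
Availability = 6642 / 6843
Availability = 97.0627%

97.0627%


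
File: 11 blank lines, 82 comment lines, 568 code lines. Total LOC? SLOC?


Total LOC = blank + comment + code
Total LOC = 11 + 82 + 568 = 661
SLOC (source only) = code = 568

Total LOC: 661, SLOC: 568


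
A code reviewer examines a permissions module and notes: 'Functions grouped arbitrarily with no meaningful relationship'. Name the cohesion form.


Reasoning: Worst: random grouping
Type: Coincidental cohesion

Coincidental cohesion


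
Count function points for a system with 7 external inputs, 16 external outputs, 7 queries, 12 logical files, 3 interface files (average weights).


UFP = EI*4 + EO*5 + EQ*4 + ILF*10 + EIF*7
UFP = 7*4 + 16*5 + 7*4 + 12*10 + 3*7
UFP = 28 + 80 + 28 + 120 + 21
UFP = 277

277


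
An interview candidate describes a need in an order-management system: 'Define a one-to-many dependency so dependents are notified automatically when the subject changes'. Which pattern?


This matches the Observer pattern

Observer


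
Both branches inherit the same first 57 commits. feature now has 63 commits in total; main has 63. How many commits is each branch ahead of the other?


Common ancestor: commit #57
feature commits after divergence: 63 - 57 = 6
main commits after divergence: 63 - 57 = 6
feature is 6 commits ahead of main
main is 6 commits ahead of feature

feature ahead: 6, main ahead: 6


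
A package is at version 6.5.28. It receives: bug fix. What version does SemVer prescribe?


Current: 6.5.28
Change category: 'bug fix' → patch bump
SemVer rule: patch bump → increment PATCH (MAJOR and MINOR unchanged)
New: 6.5.29

6.5.29


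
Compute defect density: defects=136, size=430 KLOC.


Defect density = defects / KLOC
Defect density = 136 / 430
Defect density = 0.316 defects/KLOC

0.316 defects/KLOC


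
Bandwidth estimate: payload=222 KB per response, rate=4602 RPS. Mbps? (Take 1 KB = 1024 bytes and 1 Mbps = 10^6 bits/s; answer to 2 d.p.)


Formula: Mbps = payload_bytes * RPS * 8 / 1e6
Payload per request = 222 KB = 222 * 1024 = 227328 bytes
Total bytes/sec = 227328 * 4602 = 1046163456
Total bits/sec = 1046163456 * 8 = 8369307648
Mbps = 8369307648 / 1e6 = 8369.31

8369.31 Mbps


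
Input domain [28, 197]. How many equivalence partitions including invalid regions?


Valid range: [28, 197]
Class 1: x < 28 — invalid
Class 2: 28 ≤ x ≤ 197 — valid
Class 3: x > 197 — invalid
Total equivalence classes: 3

3 equivalence classes


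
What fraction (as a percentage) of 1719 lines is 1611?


Coverage = covered / total * 100
Coverage = 1611 / 1719 * 100
Coverage = 93.72%

93.72%


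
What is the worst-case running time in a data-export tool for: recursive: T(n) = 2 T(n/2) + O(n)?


Reasoning: master theorem case 2 (merge-sort recurrence)
Complexity: O(n log n)

O(n log n)


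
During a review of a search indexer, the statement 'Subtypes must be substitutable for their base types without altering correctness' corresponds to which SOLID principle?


This describes the Liskov Substitution Principle (LSP)

Liskov Substitution Principle (LSP)


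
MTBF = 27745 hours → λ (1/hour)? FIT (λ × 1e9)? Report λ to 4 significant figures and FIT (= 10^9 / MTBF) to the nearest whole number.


Formula: λ = 1 / MTBF; FIT = λ × 1e9 = 1e9 / MTBF
λ = 1 / 27745 ≈ 3.604e-05 failures/hour
FIT = 1e9 / 27745 ≈ 36043 failures per 1e9 hours (nearest whole number)

λ = 3.604e-05 /h, FIT = 36043


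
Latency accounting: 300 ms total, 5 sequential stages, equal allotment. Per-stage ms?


Formula: per_stage = total_budget / stages
per_stage = 300 / 5
per_stage = 60.0 ms

60.0 ms


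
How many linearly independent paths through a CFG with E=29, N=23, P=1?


Formula: V(G) = E - N + 2P
V(G) = 29 - 23 + 2*1
V(G) = 6 + 2
V(G) = 8

8


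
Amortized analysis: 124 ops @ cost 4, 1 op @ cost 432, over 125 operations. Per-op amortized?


Formula: Amortized cost = Total cost / Operations
Total cost = (124 * 4) + (1 * 432)
Total cost = 496 + 432 = 928
Amortized = 928 / 125 = 7.424

7.424


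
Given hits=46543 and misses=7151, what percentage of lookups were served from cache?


Formula: hit rate = hits / (hits + misses) * 100
hit rate = 46543 / (46543 + 7151) * 100
hit rate = 46543 / 53694 * 100
hit rate = 86.68%

86.68%


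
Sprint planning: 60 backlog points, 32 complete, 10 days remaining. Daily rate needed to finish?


Formula: Required rate = Remaining points / Days left
Remaining = 60 - 32 = 28 points
Required rate = 28 / 10 = 2.8 points/day

2.8 points/day


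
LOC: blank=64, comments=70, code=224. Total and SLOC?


Total LOC = blank + comment + code
Total LOC = 64 + 70 + 224 = 358
SLOC (source only) = code = 224

Total LOC: 358, SLOC: 224


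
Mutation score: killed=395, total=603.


Mutation score = killed / total * 100
Mutation score = 395 / 603 * 100
Mutation score = 65.51%

65.51%


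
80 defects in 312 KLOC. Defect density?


Defect density = defects / KLOC
Defect density = 80 / 312
Defect density = 0.256 defects/KLOC

0.256 defects/KLOC


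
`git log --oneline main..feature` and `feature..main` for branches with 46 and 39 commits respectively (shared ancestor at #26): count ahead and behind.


Common ancestor: commit #26
feature commits after divergence: 46 - 26 = 20
main commits after divergence: 39 - 26 = 13
feature is 20 commits ahead of main
main is 13 commits ahead of feature

feature ahead: 20, main ahead: 13


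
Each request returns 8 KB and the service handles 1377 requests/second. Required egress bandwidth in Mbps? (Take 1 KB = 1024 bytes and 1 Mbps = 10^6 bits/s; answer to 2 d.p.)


Formula: Mbps = payload_bytes * RPS * 8 / 1e6
Payload per request = 8 KB = 8 * 1024 = 8192 bytes
Total bytes/sec = 8192 * 1377 = 11280384
Total bits/sec = 11280384 * 8 = 90243072
Mbps = 90243072 / 1e6 = 90.24

90.24 Mbps


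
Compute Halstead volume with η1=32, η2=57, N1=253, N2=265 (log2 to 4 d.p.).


Formula: V = N * log2(η), where N = N1 + N2 and η = η1 + η2
η = 32 + 57 = 89
N = 253 + 265 = 518
log2(89) ≈ 6.4757
V = 518 * 6.4757 = 3354.41

3354.41


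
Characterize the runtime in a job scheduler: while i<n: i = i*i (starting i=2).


Reasoning: squaring drives double-exponential growth; iterations ~ log log n
Complexity: O(log log n)

O(log log n)


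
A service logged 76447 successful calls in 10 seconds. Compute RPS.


Formula: throughput = requests / seconds
throughput = 76447 / 10
throughput = 7644.7 requests/second

7644.7 requests/second


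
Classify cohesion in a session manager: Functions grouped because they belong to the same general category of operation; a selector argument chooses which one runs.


Reasoning: Grouped by category of activity, not by data or sequence
Type: Logical cohesion

Logical cohesion


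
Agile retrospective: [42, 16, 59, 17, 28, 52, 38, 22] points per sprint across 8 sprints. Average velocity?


Formula: Avg velocity = Total points / Number of sprints
Points: [42, 16, 59, 17, 28, 52, 38, 22]
Sum = 42 + 16 + 59 + 17 + 28 + 52 + 38 + 22 = 274
Avg velocity = 274 / 8 = 34.25 points/sprint

34.25 points/sprint


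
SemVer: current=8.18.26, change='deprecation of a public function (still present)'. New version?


Current: 8.18.26
Change category: 'deprecation of a public function (still present)' → minor bump
SemVer rule: minor bump → increment MINOR, reset PATCH to 0 (MAJOR unchanged)
New: 8.19.0

8.19.0


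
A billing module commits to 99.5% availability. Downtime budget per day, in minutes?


Formula: allowed downtime = period * (100 - SLA) / 100
Period (day) = 1440 minutes
Unavailability fraction = (100 - 99.5) / 100
Allowed downtime = 1440 * (100 - 99.5) / 100
Allowed downtime = 7.2 minutes

7.2 minutes


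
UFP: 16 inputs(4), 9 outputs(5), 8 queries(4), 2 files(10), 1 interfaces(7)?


UFP = EI*4 + EO*5 + EQ*4 + ILF*10 + EIF*7
UFP = 16*4 + 9*5 + 8*4 + 2*10 + 1*7
UFP = 64 + 45 + 32 + 20 + 7
UFP = 168

168


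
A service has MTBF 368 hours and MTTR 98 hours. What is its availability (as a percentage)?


Availability = MTBF / (MTBF + MTTR)
Availability = 368 / (368 + 98)
Availability = 368 / 466
Availability = 78.97%

78.97%


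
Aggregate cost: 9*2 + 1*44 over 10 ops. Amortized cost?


Formula: Amortized cost = Total cost / Operations
Total cost = (9 * 2) + (1 * 44)
Total cost = 18 + 44 = 62
Amortized = 62 / 10 = 6.2

6.2


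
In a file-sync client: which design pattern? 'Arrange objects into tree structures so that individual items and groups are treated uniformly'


This matches the Composite pattern

Composite


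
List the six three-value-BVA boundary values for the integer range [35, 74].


Range: [35, 74]
Boundaries: just below min, min, min+1, max-1, max, just above max
Values: [34, 35, 36, 73, 74, 75]

[34, 35, 36, 73, 74, 75]


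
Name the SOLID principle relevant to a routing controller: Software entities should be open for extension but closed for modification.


This describes the Open/Closed Principle (OCP)

Open/Closed Principle (OCP)


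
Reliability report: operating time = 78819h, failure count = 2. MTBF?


Formula: MTBF = Total operating time / Number of failures
MTBF = 78819 / 2
MTBF = 39409.5 hours

39409.5 hours


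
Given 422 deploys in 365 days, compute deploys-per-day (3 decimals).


Formula: deployments per day = releases / days
= 422 / 365
= 1.156 deploys/day
(equivalently, 8.09 deploys/week)

1.156 deploys/day


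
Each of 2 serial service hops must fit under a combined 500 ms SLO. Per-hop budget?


Formula: per_stage = total_budget / stages
per_stage = 500 / 2
per_stage = 250.0 ms

250.0 ms


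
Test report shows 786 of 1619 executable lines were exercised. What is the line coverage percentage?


Coverage = covered / total * 100
Coverage = 786 / 1619 * 100
Coverage = 48.55%

48.55%


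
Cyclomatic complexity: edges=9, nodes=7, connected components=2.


Formula: V(G) = E - N + 2P
V(G) = 9 - 7 + 2*2
V(G) = 2 + 4
V(G) = 6

6


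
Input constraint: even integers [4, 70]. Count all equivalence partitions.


Constraint: even integers in [4, 70]
Class 1: x < 4 — out-of-range invalid
Class 2: x in [4,70] but odd — wrong type invalid
Class 3: x in [4,70] and even — valid
Class 4: x > 70 — out-of-range invalid
Total equivalence classes: 4

4 equivalence classes


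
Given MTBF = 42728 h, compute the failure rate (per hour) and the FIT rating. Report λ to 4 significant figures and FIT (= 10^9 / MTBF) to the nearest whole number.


Formula: λ = 1 / MTBF; FIT = λ × 1e9 = 1e9 / MTBF
λ = 1 / 42728 ≈ 2.340e-05 failures/hour
FIT = 1e9 / 42728 ≈ 23404 failures per 1e9 hours (nearest whole number)

λ = 2.340e-05 /h, FIT = 23404


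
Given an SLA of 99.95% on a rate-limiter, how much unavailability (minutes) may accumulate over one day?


Formula: allowed downtime = period * (100 - SLA) / 100
Period (day) = 1440 minutes
Unavailability fraction = (100 - 99.95) / 100
Allowed downtime = 1440 * (100 - 99.95) / 100
Allowed downtime = 0.72 minutes

0.72 minutes


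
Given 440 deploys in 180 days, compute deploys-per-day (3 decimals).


Formula: deployments per day = releases / days
= 440 / 180
= 2.444 deploys/day
(equivalently, 17.11 deploys/week)

2.444 deploys/day


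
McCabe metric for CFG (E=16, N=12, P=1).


Formula: V(G) = E - N + 2P
V(G) = 16 - 12 + 2*1
V(G) = 4 + 2
V(G) = 6

6


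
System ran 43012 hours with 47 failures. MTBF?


Formula: MTBF = Total operating time / Number of failures
MTBF = 43012 / 47
MTBF = 915.15 hours

915.15 hours


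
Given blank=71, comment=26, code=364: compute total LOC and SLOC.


Total LOC = blank + comment + code
Total LOC = 71 + 26 + 364 = 461
SLOC (source only) = code = 364

Total LOC: 461, SLOC: 364


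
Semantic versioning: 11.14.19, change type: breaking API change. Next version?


Current: 11.14.19
Change category: 'breaking API change' → major bump
SemVer rule: major bump → increment MAJOR, reset MINOR and PATCH to 0
New: 12.0.0

12.0.0


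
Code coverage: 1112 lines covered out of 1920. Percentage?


Coverage = covered / total * 100
Coverage = 1112 / 1920 * 100
Coverage = 57.92%

57.92%


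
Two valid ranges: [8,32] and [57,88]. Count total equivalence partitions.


Valid ranges: [8,32] and [57,88]
Class 1: x < 8 — invalid
Class 2: 8 ≤ x ≤ 32 — valid
Class 3: 32 < x < 57 — invalid (gap between ranges)
Class 4: 57 ≤ x ≤ 88 — valid
Class 5: x > 88 — invalid
Total equivalence classes: 5

5 equivalence classes


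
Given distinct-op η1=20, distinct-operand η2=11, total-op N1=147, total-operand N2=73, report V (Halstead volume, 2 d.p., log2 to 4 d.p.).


Formula: V = N * log2(η), where N = N1 + N2 and η = η1 + η2
η = 20 + 11 = 31
N = 147 + 73 = 220
log2(31) ≈ 4.9542
V = 220 * 4.9542 = 1089.92

1089.92


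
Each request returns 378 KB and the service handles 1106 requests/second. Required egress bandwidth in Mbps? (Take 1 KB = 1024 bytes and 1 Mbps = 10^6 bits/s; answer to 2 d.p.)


Formula: Mbps = payload_bytes * RPS * 8 / 1e6
Payload per request = 378 KB = 378 * 1024 = 387072 bytes
Total bytes/sec = 387072 * 1106 = 428101632
Total bits/sec = 428101632 * 8 = 3424813056
Mbps = 3424813056 / 1e6 = 3424.81

3424.81 Mbps


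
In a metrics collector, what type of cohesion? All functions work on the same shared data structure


Reasoning: Functions share data
Type: Communicational cohesion

Communicational cohesion


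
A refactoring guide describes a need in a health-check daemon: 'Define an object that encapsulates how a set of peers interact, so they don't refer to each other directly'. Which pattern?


This matches the Mediator pattern

Mediator


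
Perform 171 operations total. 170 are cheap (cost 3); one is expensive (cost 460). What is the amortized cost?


Formula: Amortized cost = Total cost / Operations
Total cost = (170 * 3) + (1 * 460)
Total cost = 510 + 460 = 970
Amortized = 970 / 171 = 5.6725

5.6725


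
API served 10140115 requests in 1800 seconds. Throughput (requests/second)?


Formula: throughput = requests / seconds
throughput = 10140115 / 1800
throughput = 5633.4 requests/second

5633.4 requests/second


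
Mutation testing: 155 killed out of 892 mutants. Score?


Mutation score = killed / total * 100
Mutation score = 155 / 892 * 100
Mutation score = 17.38%

17.38%


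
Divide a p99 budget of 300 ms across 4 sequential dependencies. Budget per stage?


Formula: per_stage = total_budget / stages
per_stage = 300 / 4
per_stage = 75.0 ms

75.0 ms


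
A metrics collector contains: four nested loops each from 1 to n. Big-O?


Reasoning: four levels of nesting
Complexity: O(n^4)

O(n^4)


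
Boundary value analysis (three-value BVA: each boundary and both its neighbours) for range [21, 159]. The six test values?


Range: [21, 159]
Boundaries: just below min, min, min+1, max-1, max, just above max
Values: [20, 21, 22, 158, 159, 160]

[20, 21, 22, 158, 159, 160]


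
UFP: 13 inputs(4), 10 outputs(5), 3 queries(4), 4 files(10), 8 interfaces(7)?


UFP = EI*4 + EO*5 + EQ*4 + ILF*10 + EIF*7
UFP = 13*4 + 10*5 + 3*4 + 4*10 + 8*7
UFP = 52 + 50 + 12 + 40 + 56
UFP = 210

210


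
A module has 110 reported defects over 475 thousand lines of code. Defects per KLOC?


Defect density = defects / KLOC
Defect density = 110 / 475
Defect density = 0.232 defects/KLOC

0.232 defects/KLOC


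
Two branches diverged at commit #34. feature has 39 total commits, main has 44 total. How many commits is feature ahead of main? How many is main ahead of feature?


Common ancestor: commit #34
feature commits after divergence: 39 - 34 = 5
main commits after divergence: 44 - 34 = 10
feature is 5 commits ahead of main
main is 10 commits ahead of feature

feature ahead: 5, main ahead: 10


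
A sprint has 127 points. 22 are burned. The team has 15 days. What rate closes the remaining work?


Formula: Required rate = Remaining points / Days left
Remaining = 127 - 22 = 105 points
Required rate = 105 / 15 = 7.0 points/day

7.0 points/day


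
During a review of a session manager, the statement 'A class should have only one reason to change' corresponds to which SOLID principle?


This describes the Single Responsibility Principle (SRP)

Single Responsibility Principle (SRP)


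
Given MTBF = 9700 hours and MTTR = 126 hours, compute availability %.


Availability = MTBF / (MTBF + MTTR)
Availability = 9700 / (9700 + 126)
Availability = 9700 / 9826
Availability = 98.7177%

98.7177%


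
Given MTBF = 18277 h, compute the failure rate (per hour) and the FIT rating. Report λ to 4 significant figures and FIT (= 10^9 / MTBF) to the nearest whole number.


Formula: λ = 1 / MTBF; FIT = λ × 1e9 = 1e9 / MTBF
λ = 1 / 18277 ≈ 5.471e-05 failures/hour
FIT = 1e9 / 18277 ≈ 54714 failures per 1e9 hours (nearest whole number)

λ = 5.471e-05 /h, FIT = 54714


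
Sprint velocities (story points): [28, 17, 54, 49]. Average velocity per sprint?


Formula: Avg velocity = Total points / Number of sprints
Points: [28, 17, 54, 49]
Sum = 28 + 17 + 54 + 49 = 148
Avg velocity = 148 / 4 = 37.0 points/sprint

37.0 points/sprint


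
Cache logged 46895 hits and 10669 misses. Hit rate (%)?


Formula: hit rate = hits / (hits + misses) * 100
hit rate = 46895 / (46895 + 10669) * 100
hit rate = 46895 / 57564 * 100
hit rate = 81.47%

81.47%


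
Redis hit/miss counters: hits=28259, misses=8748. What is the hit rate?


Formula: hit rate = hits / (hits + misses) * 100
hit rate = 28259 / (28259 + 8748) * 100
hit rate = 28259 / 37007 * 100
hit rate = 76.36%

76.36%


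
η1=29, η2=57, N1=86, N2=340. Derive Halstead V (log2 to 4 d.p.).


Formula: V = N * log2(η), where N = N1 + N2 and η = η1 + η2
η = 29 + 57 = 86
N = 86 + 340 = 426
log2(86) ≈ 6.4263
V = 426 * 6.4263 = 2737.60

2737.60


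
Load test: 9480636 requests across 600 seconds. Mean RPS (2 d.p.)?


Formula: throughput = requests / seconds
throughput = 9480636 / 600
throughput = 15801.06 requests/second

15801.06 requests/second


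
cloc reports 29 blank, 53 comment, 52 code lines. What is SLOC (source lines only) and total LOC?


Total LOC = blank + comment + code
Total LOC = 29 + 53 + 52 = 134
SLOC (source only) = code = 52

Total LOC: 134, SLOC: 52


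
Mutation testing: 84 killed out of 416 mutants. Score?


Mutation score = killed / total * 100
Mutation score = 84 / 416 * 100
Mutation score = 20.19%

20.19%


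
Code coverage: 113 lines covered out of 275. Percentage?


Coverage = covered / total * 100
Coverage = 113 / 275 * 100
Coverage = 41.09%

41.09%


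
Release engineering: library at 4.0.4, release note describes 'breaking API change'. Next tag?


Current: 4.0.4
Change category: 'breaking API change' → major bump
SemVer rule: major bump → increment MAJOR, reset MINOR and PATCH to 0
New: 5.0.0

5.0.0


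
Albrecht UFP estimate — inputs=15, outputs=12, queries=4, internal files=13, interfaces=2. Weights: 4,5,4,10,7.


UFP = EI*4 + EO*5 + EQ*4 + ILF*10 + EIF*7
UFP = 15*4 + 12*5 + 4*4 + 13*10 + 2*7
UFP = 60 + 60 + 16 + 130 + 14
UFP = 280

280


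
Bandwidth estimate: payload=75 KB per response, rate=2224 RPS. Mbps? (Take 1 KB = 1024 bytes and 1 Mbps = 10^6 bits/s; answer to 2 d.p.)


Formula: Mbps = payload_bytes * RPS * 8 / 1e6
Payload per request = 75 KB = 75 * 1024 = 76800 bytes
Total bytes/sec = 76800 * 2224 = 170803200
Total bits/sec = 170803200 * 8 = 1366425600
Mbps = 1366425600 / 1e6 = 1366.43

1366.43 Mbps


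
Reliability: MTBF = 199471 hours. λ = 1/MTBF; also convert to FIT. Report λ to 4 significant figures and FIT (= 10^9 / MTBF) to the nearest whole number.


Formula: λ = 1 / MTBF; FIT = λ × 1e9 = 1e9 / MTBF
λ = 1 / 199471 ≈ 5.013e-06 failures/hour
FIT = 1e9 / 199471 ≈ 5013 failures per 1e9 hours (nearest whole number)

λ = 5.013e-06 /h, FIT = 5013


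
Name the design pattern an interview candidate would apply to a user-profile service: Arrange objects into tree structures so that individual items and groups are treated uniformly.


This matches the Composite pattern

Composite


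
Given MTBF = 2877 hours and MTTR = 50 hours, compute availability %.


Availability = MTBF / (MTBF + MTTR)
Availability = 2877 / (2877 + 50)
Availability = 2877 / 2927
Availability = 98.2918%

98.2918%


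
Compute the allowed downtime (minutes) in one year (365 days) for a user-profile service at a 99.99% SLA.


Formula: allowed downtime = period * (100 - SLA) / 100
Period (year (365 days)) = 525600 minutes
Unavailability fraction = (100 - 99.99) / 100
Allowed downtime = 525600 * (100 - 99.99) / 100
Allowed downtime = 52.56 minutes

52.56 minutes


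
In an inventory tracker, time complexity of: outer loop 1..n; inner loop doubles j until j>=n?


Reasoning: linear outer times logarithmic inner
Complexity: O(n log n)

O(n log n)


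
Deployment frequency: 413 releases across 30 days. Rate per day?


Formula: deployments per day = releases / days
= 413 / 30
= 13.767 deploys/day
(equivalently, 96.37 deploys/week)

13.767 deploys/day


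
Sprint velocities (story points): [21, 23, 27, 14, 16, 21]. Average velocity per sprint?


Formula: Avg velocity = Total points / Number of sprints
Points: [21, 23, 27, 14, 16, 21]
Sum = 21 + 23 + 27 + 14 + 16 + 21 = 122
Avg velocity = 122 / 6 = 20.33 points/sprint

20.33 points/sprint


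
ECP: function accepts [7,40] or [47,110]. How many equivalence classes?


Valid ranges: [7,40] and [47,110]
Class 1: x < 7 — invalid
Class 2: 7 ≤ x ≤ 40 — valid
Class 3: 40 < x < 47 — invalid (gap between ranges)
Class 4: 47 ≤ x ≤ 110 — valid
Class 5: x > 110 — invalid
Total equivalence classes: 5

5 equivalence classes


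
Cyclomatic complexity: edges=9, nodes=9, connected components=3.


Formula: V(G) = E - N + 2P
V(G) = 9 - 9 + 2*3
V(G) = 0 + 6
V(G) = 6

6


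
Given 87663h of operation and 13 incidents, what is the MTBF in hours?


Formula: MTBF = Total operating time / Number of failures
MTBF = 87663 / 13
MTBF = 6743.31 hours

6743.31 hours


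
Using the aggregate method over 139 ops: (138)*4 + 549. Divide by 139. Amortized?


Formula: Amortized cost = Total cost / Operations
Total cost = (138 * 4) + (1 * 549)
Total cost = 552 + 549 = 1101
Amortized = 1101 / 139 = 7.9209

7.9209


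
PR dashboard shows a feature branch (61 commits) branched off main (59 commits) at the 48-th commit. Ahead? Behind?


Common ancestor: commit #48
feature commits after divergence: 61 - 48 = 13
main commits after divergence: 59 - 48 = 11
feature is 13 commits ahead of main
main is 11 commits ahead of feature

feature ahead: 13, main ahead: 11


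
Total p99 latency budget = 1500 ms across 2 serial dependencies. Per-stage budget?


Formula: per_stage = total_budget / stages
per_stage = 1500 / 2
per_stage = 750.0 ms

750.0 ms


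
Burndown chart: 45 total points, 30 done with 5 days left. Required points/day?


Formula: Required rate = Remaining points / Days left
Remaining = 45 - 30 = 15 points
Required rate = 15 / 5 = 3.0 points/day

3.0 points/day


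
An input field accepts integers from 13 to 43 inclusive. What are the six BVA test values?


Range: [13, 43]
Boundaries: just below min, min, min+1, max-1, max, just above max
Values: [12, 13, 14, 42, 43, 44]

[12, 13, 14, 42, 43, 44]


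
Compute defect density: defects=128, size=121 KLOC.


Defect density = defects / KLOC
Defect density = 128 / 121
Defect density = 1.058 defects/KLOC

1.058 defects/KLOC


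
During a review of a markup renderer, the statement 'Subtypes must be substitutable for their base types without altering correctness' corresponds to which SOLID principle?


This describes the Liskov Substitution Principle (LSP)

Liskov Substitution Principle (LSP)


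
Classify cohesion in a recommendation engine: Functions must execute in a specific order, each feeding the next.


Reasoning: Output of one is input to next
Type: Sequential cohesion

Sequential cohesion


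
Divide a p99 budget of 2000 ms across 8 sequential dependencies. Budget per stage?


Formula: per_stage = total_budget / stages
per_stage = 2000 / 8
per_stage = 250.0 ms

250.0 ms


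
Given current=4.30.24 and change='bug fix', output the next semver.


Current: 4.30.24
Change category: 'bug fix' → patch bump
SemVer rule: patch bump → increment PATCH (MAJOR and MINOR unchanged)
New: 4.30.25

4.30.25


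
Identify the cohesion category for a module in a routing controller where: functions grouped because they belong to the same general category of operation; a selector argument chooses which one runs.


Reasoning: Grouped by category of activity, not by data or sequence
Type: Logical cohesion

Logical cohesion


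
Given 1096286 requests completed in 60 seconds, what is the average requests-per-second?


Formula: throughput = requests / seconds
throughput = 1096286 / 60
throughput = 18271.43 requests/second

18271.43 requests/second


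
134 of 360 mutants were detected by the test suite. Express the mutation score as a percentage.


Mutation score = killed / total * 100
Mutation score = 134 / 360 * 100
Mutation score = 37.22%

37.22%


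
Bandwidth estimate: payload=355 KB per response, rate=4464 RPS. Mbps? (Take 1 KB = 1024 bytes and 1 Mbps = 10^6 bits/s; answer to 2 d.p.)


Formula: Mbps = payload_bytes * RPS * 8 / 1e6
Payload per request = 355 KB = 355 * 1024 = 363520 bytes
Total bytes/sec = 363520 * 4464 = 1622753280
Total bits/sec = 1622753280 * 8 = 12982026240
Mbps = 12982026240 / 1e6 = 12982.03

12982.03 Mbps


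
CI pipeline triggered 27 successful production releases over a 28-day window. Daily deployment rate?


Formula: deployments per day = releases / days
= 27 / 28
= 0.964 deploys/day
(equivalently, 6.75 deploys/week)

0.964 deploys/day


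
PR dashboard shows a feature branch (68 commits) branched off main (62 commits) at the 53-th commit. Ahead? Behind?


Common ancestor: commit #53
feature commits after divergence: 68 - 53 = 15
main commits after divergence: 62 - 53 = 9
feature is 15 commits ahead of main
main is 9 commits ahead of feature

feature ahead: 15, main ahead: 9


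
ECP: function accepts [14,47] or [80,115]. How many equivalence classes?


Valid ranges: [14,47] and [80,115]
Class 1: x < 14 — invalid
Class 2: 14 ≤ x ≤ 47 — valid
Class 3: 47 < x < 80 — invalid (gap between ranges)
Class 4: 80 ≤ x ≤ 115 — valid
Class 5: x > 115 — invalid
Total equivalence classes: 5

5 equivalence classes


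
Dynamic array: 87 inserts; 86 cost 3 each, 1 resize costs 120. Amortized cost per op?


Formula: Amortized cost = Total cost / Operations
Total cost = (86 * 3) + (1 * 120)
Total cost = 258 + 120 = 378
Amortized = 378 / 87 = 4.3448

4.3448


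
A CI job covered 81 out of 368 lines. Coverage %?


Coverage = covered / total * 100
Coverage = 81 / 368 * 100
Coverage = 22.01%

22.01%


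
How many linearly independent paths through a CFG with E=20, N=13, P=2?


Formula: V(G) = E - N + 2P
V(G) = 20 - 13 + 2*2
V(G) = 7 + 4
V(G) = 11

11


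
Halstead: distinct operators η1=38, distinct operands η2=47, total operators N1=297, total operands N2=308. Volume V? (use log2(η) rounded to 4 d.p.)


Formula: V = N * log2(η), where N = N1 + N2 and η = η1 + η2
η = 38 + 47 = 85
N = 297 + 308 = 605
log2(85) ≈ 6.4094
V = 605 * 6.4094 = 3877.69

3877.69


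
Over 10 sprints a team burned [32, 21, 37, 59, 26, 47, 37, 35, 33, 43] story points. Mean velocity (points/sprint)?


Formula: Avg velocity = Total points / Number of sprints
Points: [32, 21, 37, 59, 26, 47, 37, 35, 33, 43]
Sum = 32 + 21 + 37 + 59 + 26 + 47 + 37 + 35 + 33 + 43 = 370
Avg velocity = 370 / 10 = 37.0 points/sprint

37.0 points/sprint


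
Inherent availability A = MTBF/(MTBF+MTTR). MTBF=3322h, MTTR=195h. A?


Availability = MTBF / (MTBF + MTTR)
Availability = 3322 / (3322 + 195)
Availability = 3322 / 3517
Availability = 94.4555%

94.4555%


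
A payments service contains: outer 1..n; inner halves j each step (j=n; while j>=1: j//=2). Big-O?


Reasoning: n times log n
Complexity: O(n log n)

O(n log n)


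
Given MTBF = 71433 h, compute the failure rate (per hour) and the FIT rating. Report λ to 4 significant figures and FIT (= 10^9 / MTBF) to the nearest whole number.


Formula: λ = 1 / MTBF; FIT = λ × 1e9 = 1e9 / MTBF
λ = 1 / 71433 ≈ 1.400e-05 failures/hour
FIT = 1e9 / 71433 ≈ 13999 failures per 1e9 hours (nearest whole number)

λ = 1.400e-05 /h, FIT = 13999


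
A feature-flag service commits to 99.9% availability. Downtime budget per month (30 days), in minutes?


Formula: allowed downtime = period * (100 - SLA) / 100
Period (month (30 days)) = 43200 minutes
Unavailability fraction = (100 - 99.9) / 100
Allowed downtime = 43200 * (100 - 99.9) / 100
Allowed downtime = 43.2 minutes

43.2 minutes


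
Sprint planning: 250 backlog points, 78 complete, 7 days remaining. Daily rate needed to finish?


Formula: Required rate = Remaining points / Days left
Remaining = 250 - 78 = 172 points
Required rate = 172 / 7 = 24.57 points/day

24.57 points/day


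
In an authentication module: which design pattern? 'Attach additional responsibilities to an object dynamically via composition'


This matches the Decorator pattern

Decorator


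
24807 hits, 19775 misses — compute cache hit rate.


Formula: hit rate = hits / (hits + misses) * 100
hit rate = 24807 / (24807 + 19775) * 100
hit rate = 24807 / 44582 * 100
hit rate = 55.64%

55.64%


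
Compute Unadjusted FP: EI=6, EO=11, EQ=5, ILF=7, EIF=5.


UFP = EI*4 + EO*5 + EQ*4 + ILF*10 + EIF*7
UFP = 6*4 + 11*5 + 5*4 + 7*10 + 5*7
UFP = 24 + 55 + 20 + 70 + 35
UFP = 204

204


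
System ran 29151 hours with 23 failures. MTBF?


Formula: MTBF = Total operating time / Number of failures
MTBF = 29151 / 23
MTBF = 1267.43 hours

1267.43 hours


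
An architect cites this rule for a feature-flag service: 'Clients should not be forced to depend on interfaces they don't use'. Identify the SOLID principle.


This describes the Interface Segregation Principle (ISP)

Interface Segregation Principle (ISP)


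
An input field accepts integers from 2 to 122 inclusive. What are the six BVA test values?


Range: [2, 122]
Boundaries: just below min, min, min+1, max-1, max, just above max
Values: [1, 2, 3, 121, 122, 123]

[1, 2, 3, 121, 122, 123]


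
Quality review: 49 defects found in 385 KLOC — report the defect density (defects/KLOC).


Defect density = defects / KLOC
Defect density = 49 / 385
Defect density = 0.127 defects/KLOC

0.127 defects/KLOC


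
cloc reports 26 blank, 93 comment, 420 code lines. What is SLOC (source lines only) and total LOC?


Total LOC = blank + comment + code
Total LOC = 26 + 93 + 420 = 539
SLOC (source only) = code = 420

Total LOC: 539, SLOC: 420


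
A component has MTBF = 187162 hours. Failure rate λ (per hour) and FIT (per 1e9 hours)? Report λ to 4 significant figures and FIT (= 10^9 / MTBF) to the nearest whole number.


Formula: λ = 1 / MTBF; FIT = λ × 1e9 = 1e9 / MTBF
λ = 1 / 187162 ≈ 5.343e-06 failures/hour
FIT = 1e9 / 187162 ≈ 5343 failures per 1e9 hours (nearest whole number)

λ = 5.343e-06 /h, FIT = 5343


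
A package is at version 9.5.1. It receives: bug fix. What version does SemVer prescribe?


Current: 9.5.1
Change category: 'bug fix' → patch bump
SemVer rule: patch bump → increment PATCH (MAJOR and MINOR unchanged)
New: 9.5.2

9.5.2


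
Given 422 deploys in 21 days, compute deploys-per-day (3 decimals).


Formula: deployments per day = releases / days
= 422 / 21
= 20.095 deploys/day
(equivalently, 140.67 deploys/week)

20.095 deploys/day


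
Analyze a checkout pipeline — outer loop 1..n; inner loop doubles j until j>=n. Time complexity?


Reasoning: linear outer times logarithmic inner
Complexity: O(n log n)

O(n log n)


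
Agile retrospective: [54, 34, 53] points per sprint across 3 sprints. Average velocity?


Formula: Avg velocity = Total points / Number of sprints
Points: [54, 34, 53]
Sum = 54 + 34 + 53 = 141
Avg velocity = 141 / 3 = 47.0 points/sprint

47.0 points/sprint


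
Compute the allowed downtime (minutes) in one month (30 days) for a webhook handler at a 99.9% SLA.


Formula: allowed downtime = period * (100 - SLA) / 100
Period (month (30 days)) = 43200 minutes
Unavailability fraction = (100 - 99.9) / 100
Allowed downtime = 43200 * (100 - 99.9) / 100
Allowed downtime = 43.2 minutes

43.2 minutes


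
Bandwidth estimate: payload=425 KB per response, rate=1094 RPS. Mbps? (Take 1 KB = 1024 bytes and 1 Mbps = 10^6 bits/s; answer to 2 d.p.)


Formula: Mbps = payload_bytes * RPS * 8 / 1e6
Payload per request = 425 KB = 425 * 1024 = 435200 bytes
Total bytes/sec = 435200 * 1094 = 476108800
Total bits/sec = 476108800 * 8 = 3808870400
Mbps = 3808870400 / 1e6 = 3808.87

3808.87 Mbps


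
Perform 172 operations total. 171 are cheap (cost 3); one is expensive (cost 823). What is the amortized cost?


Formula: Amortized cost = Total cost / Operations
Total cost = (171 * 3) + (1 * 823)
Total cost = 513 + 823 = 1336
Amortized = 1336 / 172 = 7.7674

7.7674


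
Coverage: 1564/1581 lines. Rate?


Coverage = covered / total * 100
Coverage = 1564 / 1581 * 100
Coverage = 98.92%

98.92%


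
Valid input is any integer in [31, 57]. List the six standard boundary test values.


Range: [31, 57]
Boundaries: just below min, min, min+1, max-1, max, just above max
Values: [30, 31, 32, 56, 57, 58]

[30, 31, 32, 56, 57, 58]


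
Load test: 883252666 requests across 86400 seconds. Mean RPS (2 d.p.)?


Formula: throughput = requests / seconds
throughput = 883252666 / 86400
throughput = 10222.83 requests/second

10222.83 requests/second


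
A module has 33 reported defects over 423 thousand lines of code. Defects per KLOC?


Defect density = defects / KLOC
Defect density = 33 / 423
Defect density = 0.078 defects/KLOC

0.078 defects/KLOC


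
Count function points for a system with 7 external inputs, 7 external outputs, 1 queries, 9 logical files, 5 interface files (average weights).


UFP = EI*4 + EO*5 + EQ*4 + ILF*10 + EIF*7
UFP = 7*4 + 7*5 + 1*4 + 9*10 + 5*7
UFP = 28 + 35 + 4 + 90 + 35
UFP = 192

192


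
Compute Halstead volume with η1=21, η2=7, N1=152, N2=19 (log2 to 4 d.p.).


Formula: V = N * log2(η), where N = N1 + N2 and η = η1 + η2
η = 21 + 7 = 28
N = 152 + 19 = 171
log2(28) ≈ 4.8074
V = 171 * 4.8074 = 822.07

822.07


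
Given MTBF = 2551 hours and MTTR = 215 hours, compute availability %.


Availability = MTBF / (MTBF + MTTR)
Availability = 2551 / (2551 + 215)
Availability = 2551 / 2766
Availability = 92.227%

92.227%


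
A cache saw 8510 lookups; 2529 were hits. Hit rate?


Formula: hit rate = hits / (hits + misses) * 100
hit rate = 2529 / (2529 + 5981) * 100
hit rate = 2529 / 8510 * 100
hit rate = 29.72%

29.72%


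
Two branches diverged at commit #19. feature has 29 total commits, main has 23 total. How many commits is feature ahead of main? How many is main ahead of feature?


Common ancestor: commit #19
feature commits after divergence: 29 - 19 = 10
main commits after divergence: 23 - 19 = 4
feature is 10 commits ahead of main
main is 4 commits ahead of feature

feature ahead: 10, main ahead: 4


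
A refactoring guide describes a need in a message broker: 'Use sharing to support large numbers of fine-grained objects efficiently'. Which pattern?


This matches the Flyweight pattern

Flyweight


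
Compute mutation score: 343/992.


Mutation score = killed / total * 100
Mutation score = 343 / 992 * 100
Mutation score = 34.58%

34.58%


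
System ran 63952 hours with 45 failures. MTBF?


Formula: MTBF = Total operating time / Number of failures
MTBF = 63952 / 45
MTBF = 1421.16 hours

1421.16 hours


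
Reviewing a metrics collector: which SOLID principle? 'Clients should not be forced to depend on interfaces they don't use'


This describes the Interface Segregation Principle (ISP)

Interface Segregation Principle (ISP)


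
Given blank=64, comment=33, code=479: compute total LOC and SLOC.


Total LOC = blank + comment + code
Total LOC = 64 + 33 + 479 = 576
SLOC (source only) = code = 479

Total LOC: 576, SLOC: 479


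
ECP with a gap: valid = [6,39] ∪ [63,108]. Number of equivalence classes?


Valid ranges: [6,39] and [63,108]
Class 1: x < 6 — invalid
Class 2: 6 ≤ x ≤ 39 — valid
Class 3: 39 < x < 63 — invalid (gap between ranges)
Class 4: 63 ≤ x ≤ 108 — valid
Class 5: x > 108 — invalid
Total equivalence classes: 5

5 equivalence classes


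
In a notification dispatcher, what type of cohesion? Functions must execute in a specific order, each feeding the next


Reasoning: Output of one is input to next
Type: Sequential cohesion

Sequential cohesion


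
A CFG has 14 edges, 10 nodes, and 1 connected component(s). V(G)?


Formula: V(G) = E - N + 2P
V(G) = 14 - 10 + 2*1
V(G) = 4 + 2
V(G) = 6

6
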